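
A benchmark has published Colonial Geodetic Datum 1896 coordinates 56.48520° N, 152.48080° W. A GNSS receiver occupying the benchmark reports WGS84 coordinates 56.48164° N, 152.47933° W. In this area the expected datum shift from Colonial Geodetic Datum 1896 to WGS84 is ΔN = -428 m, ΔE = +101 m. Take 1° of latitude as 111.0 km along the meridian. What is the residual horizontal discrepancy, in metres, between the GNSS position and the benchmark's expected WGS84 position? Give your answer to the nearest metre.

35 m

Observed coordinate differences: Δφ = -0.00356°, Δλ = +0.00147°.
Converting to metres (1° lat = 111000 m, cos φ = 0.552152): observed ΔN = -395.2 m, observed ΔE = 90.1 m.
Subtracting the expected shift leaves a residual of -395.2 − (-428) = 32.8 m north and 90.1 − (101) = -10.9 m east.
Residual distance = √(32.8² + (-10.9)²) = 34.6 m.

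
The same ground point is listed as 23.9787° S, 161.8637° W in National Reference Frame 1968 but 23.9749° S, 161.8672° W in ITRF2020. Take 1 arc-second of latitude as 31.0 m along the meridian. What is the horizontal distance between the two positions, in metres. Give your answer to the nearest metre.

554 m

Δφ = -23.9749° − -23.9787° = +0.0038°; Δλ = -161.8672° − -161.8637° = -0.0035°.
1° of latitude = 3600 × 31.00 = 111600 m.
ΔN = Δφ × 111600 = 424.1 m; ΔE = Δλ × 111600 × cos(-23.9787°) = -0.0035 × 111600 × 0.913697 = -356.9 m.
Distance = √(ΔE² + ΔN²) = √((-356.9)² + 424.1²) = 554.3 m.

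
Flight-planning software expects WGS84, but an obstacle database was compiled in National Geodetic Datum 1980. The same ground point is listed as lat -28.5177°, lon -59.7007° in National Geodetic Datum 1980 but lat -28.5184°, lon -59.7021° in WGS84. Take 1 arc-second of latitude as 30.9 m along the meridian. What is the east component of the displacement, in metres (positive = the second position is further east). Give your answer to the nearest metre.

Δφ = -28.5184° − -28.5177° = -0.0007°; Δλ = -59.7021° − -59.7007° = -0.0014°.
1° of latitude = 3600 × 30.90 = 111240 m.
ΔN = Δφ × 111240 = -77.9 m; ΔE = Δλ × 111240 × cos(-28.5177°) = -0.0014 × 111240 × 0.878670 = -136.8 m.

ΔE = -137 m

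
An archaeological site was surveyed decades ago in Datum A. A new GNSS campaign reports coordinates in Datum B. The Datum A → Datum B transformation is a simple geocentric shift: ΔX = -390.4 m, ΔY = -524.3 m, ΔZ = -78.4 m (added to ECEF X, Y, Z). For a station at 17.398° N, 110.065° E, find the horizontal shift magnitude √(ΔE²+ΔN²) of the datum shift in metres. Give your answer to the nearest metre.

548 m

At φ = 17.398°, λ = 110.065°: sin φ = 0.299007, cos φ = 0.954251, sin λ = 0.939304, cos λ = -0.343086.
ΔE = −sin λ·ΔX + cos λ·ΔY = −(0.939304)·(-390.4) + (-0.343086)·(-524.3) = 546.58 m.
ΔN = −sin φ cos λ·ΔX − sin φ sin λ·ΔY + cos φ·ΔZ = −(0.299007)(-0.343086)(-390.4) − (0.299007)(0.939304)(-524.3) + (0.954251)(-78.4) = 32.39 m.
Horizontal magnitude = √(ΔE² + ΔN²) = √(546.58² + 32.39²) = 547.54 m.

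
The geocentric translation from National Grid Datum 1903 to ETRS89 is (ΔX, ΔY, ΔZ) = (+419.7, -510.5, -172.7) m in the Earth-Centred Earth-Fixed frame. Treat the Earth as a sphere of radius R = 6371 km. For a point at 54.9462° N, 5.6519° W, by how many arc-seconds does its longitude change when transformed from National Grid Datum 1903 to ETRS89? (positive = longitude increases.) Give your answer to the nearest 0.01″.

sin φ = 0.818613, cos φ = 0.574345, sin λ = -0.098484, cos λ = 0.995139.
East component: ΔE = −sin λ·ΔX + cos λ·ΔY = −(-0.098484)(419.7) + (0.995139)(-510.5) = -466.68 m.
1° of latitude spans πR/180 = 111195 m; at latitude φ, 1° of longitude spans that × cos φ = 63864.3 m, so Δλ = -466.68 / 63864.3 × 3600 = -26.307″.

Δλ = -26.31″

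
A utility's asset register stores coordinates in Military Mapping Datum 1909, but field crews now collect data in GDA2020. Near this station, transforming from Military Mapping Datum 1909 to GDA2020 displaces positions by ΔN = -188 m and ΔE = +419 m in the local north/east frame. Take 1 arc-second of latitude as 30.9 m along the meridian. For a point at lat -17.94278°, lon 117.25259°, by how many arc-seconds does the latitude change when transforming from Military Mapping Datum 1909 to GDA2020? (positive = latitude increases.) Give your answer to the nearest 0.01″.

1″ of latitude = 30.90 m, so Δφ = -188.0 / 30.90 = -6.084″.

Δφ = -6.08″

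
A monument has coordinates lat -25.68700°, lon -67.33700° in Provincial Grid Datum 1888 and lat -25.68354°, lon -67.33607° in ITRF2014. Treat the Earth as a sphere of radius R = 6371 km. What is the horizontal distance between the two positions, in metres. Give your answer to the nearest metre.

Δφ = -25.68354° − -25.68700° = +0.00346°; Δλ = -67.33607° − -67.33700° = +0.00093°.
1° along a meridian = πR/180 = 111195 m.
ΔN = Δφ × 111195 = 384.7 m; ΔE = Δλ × 111195 × cos(-25.68700°) = +0.00093 × 111195 × 0.901175 = 93.2 m.
Distance = √(ΔE² + ΔN²) = √(93.2² + 384.7²) = 395.9 m.

396 m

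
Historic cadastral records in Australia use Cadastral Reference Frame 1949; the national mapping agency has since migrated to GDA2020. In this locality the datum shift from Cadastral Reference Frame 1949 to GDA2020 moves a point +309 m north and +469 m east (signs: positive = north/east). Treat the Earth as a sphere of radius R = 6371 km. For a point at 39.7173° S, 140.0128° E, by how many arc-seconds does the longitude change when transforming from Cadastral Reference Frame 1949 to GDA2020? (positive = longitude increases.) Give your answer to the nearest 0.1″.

At latitude -39.7173°, cos φ = 0.769207.
One radian of longitude at latitude φ spans R cos φ, so Δλ = ΔE / (R cos φ) = 469.0 / (6371000 × 0.769207) = 9.5702e-05 rad = 19.740″.

Δλ = 19.7″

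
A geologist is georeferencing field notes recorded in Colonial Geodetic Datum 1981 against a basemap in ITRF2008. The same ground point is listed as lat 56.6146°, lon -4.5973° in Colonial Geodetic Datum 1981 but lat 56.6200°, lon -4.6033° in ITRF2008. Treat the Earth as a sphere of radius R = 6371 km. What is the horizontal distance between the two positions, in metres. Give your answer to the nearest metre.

Δφ = 56.6200° − 56.6146° = +0.0054°; Δλ = -4.6033° − -4.5973° = -0.0060°.
1° along a meridian = πR/180 = 111195 m.
ΔN = Δφ × 111195 = 600.5 m; ΔE = Δλ × 111195 × cos(56.6146°) = -0.0060 × 111195 × 0.550268 = -367.1 m.
Distance = √(ΔE² + ΔN²) = √((-367.1)² + 600.5²) = 703.8 m.

704 m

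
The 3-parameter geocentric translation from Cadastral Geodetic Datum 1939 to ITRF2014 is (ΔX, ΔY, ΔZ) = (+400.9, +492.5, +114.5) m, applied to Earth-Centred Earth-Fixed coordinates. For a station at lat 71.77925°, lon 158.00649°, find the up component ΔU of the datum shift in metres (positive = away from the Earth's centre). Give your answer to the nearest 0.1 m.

ΔU = 50.2 m

The local up (radial) axis is (cos φ cos λ, cos φ sin λ, sin φ), giving ΔU = -116.231 + 57.671 + 108.759 = 50.20 m.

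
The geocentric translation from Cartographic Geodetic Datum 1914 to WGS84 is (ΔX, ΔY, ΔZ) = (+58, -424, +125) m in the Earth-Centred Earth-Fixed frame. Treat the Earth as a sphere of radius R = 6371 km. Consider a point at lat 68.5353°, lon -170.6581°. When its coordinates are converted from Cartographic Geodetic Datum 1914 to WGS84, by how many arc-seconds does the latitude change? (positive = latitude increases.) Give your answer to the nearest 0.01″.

Δφ = 1.13″

sin φ = 0.930643, cos φ = 0.365928, sin λ = -0.162325, cos λ = -0.986737.
North component: ΔN = −sin φ cos λ·ΔX − sin φ sin λ·ΔY + cos φ·ΔZ = −(0.930643)(-0.986737)(58) − (0.930643)(-0.162325)(-424) + (0.365928)(125) = 34.95 m.
1° of latitude spans πR/180 = 111195 m, so Δφ = 34.95 / 111195 × 3600 = 1.132″.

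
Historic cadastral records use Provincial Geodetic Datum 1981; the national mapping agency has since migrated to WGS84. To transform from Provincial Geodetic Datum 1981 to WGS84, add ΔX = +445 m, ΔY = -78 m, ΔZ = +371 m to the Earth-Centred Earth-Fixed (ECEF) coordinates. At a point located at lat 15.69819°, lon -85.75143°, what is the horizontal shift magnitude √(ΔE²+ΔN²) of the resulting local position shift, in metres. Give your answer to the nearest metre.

The local east axis at (φ, λ) is (−sin λ, cos λ, 0), so ΔE = −sin(-85.75143°)·445 + cos(-85.75143°)·(-78) = 438.00 m.
The local north axis is (−sin φ cos λ, −sin φ sin λ, cos φ), giving ΔN = -8.920 − 21.046 + 357.162 = 327.20 m.
Horizontal magnitude = √(ΔE² + ΔN²) = √(438.00² + 327.20²) = 546.72 m.

547 m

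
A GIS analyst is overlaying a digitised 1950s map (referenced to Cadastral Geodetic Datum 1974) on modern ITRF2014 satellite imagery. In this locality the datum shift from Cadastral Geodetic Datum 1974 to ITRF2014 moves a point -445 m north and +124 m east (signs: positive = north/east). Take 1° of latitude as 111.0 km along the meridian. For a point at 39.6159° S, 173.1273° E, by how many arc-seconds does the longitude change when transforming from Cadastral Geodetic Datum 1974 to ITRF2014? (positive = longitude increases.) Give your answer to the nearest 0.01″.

At latitude -39.6159°, cos φ = 0.770336.
1° of longitude at this latitude = 111.0 × cos φ = 85.51 km, so Δλ = 124.0 / 85507.3 = 0.0014502° = 5.221″.

Δλ = 5.22″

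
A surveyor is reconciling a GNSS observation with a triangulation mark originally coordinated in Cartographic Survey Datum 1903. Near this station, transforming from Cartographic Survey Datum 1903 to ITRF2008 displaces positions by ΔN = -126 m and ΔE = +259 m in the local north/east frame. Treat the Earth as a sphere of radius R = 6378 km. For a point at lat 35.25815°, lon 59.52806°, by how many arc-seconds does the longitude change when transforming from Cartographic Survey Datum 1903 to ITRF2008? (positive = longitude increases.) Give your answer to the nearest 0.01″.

Δλ = 10.26″

At latitude 35.25815°, cos φ = 0.816559.
One radian of longitude at latitude φ spans R cos φ, so Δλ = ΔE / (R cos φ) = 259.0 / (6378000 × 0.816559) = 4.9731e-05 rad = 10.258″.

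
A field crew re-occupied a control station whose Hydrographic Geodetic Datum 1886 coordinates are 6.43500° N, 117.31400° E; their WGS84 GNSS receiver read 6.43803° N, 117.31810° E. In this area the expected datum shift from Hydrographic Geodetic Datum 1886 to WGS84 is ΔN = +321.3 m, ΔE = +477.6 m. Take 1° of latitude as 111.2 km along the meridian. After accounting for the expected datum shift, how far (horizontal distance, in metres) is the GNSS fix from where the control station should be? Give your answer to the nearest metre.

29 m

Observed coordinate differences: Δφ = +0.00303°, Δλ = +0.00410°.
Converting to metres (1° lat = 111200 m, cos φ = 0.993700): observed ΔN = 336.9 m, observed ΔE = 453.0 m.
Subtracting the expected shift leaves a residual of 336.9 − (321.3) = 15.6 m north and 453.0 − (477.6) = -24.6 m east.
Residual distance = √(15.6² + (-24.6)²) = 29.1 m.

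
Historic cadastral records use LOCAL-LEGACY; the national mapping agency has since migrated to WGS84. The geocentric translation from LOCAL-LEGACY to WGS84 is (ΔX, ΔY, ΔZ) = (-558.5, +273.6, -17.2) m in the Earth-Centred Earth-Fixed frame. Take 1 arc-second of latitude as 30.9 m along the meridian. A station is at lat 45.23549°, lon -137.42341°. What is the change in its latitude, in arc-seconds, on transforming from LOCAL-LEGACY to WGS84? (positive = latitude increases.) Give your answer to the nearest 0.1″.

Δφ = -5.6″

sin φ = 0.710007, cos φ = 0.704195, sin λ = -0.676575, cos λ = -0.736374.
North component: ΔN = −sin φ cos λ·ΔX − sin φ sin λ·ΔY + cos φ·ΔZ = −(0.710007)(-0.736374)(-558.5) − (0.710007)(-0.676575)(273.6) + (0.704195)(-17.2) = -172.68 m.
1° of latitude spans 3600 × 30.90 = 111240 m, so Δφ = -172.68 / 111240 × 3600 = -5.588″.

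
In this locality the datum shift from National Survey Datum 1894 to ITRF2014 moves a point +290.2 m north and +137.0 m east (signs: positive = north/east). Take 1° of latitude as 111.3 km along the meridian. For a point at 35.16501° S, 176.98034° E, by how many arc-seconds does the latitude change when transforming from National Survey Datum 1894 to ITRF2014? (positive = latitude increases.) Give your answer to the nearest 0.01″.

1° of latitude = 111.3 km, so Δφ = 290.2 / 111300 = 0.0026074° = 9.387″.

Δφ = 9.39″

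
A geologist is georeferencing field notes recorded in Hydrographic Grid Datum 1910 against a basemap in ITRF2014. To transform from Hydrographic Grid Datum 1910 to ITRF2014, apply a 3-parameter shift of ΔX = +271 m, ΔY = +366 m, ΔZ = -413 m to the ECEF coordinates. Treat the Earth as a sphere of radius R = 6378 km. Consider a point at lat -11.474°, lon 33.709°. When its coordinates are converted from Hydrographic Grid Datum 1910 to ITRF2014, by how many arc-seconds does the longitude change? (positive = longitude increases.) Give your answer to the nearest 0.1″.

Δλ = 5.1″

sin φ = -0.198923, cos φ = 0.980015, sin λ = 0.554975, cos λ = 0.831867.
East component: ΔE = −sin λ·ΔX + cos λ·ΔY = −(0.554975)(271) + (0.831867)(366) = 154.07 m.
1° of latitude spans πR/180 = 111317 m; at latitude φ, 1° of longitude spans that × cos φ = 109092.4 m, so Δλ = 154.07 / 109092.4 × 3600 = 5.084″.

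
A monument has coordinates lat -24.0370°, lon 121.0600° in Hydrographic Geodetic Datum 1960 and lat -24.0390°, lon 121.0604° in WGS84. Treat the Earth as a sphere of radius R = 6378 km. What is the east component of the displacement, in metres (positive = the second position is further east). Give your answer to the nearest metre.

ΔE = 41 m

Δφ = -24.0390° − -24.0370° = -0.0020°; Δλ = 121.0604° − 121.0600° = +0.0004°.
1° along a meridian = πR/180 = 111317 m.
ΔN = Δφ × 111317 = -222.6 m; ΔE = Δλ × 111317 × cos(-24.0370°) = +0.0004 × 111317 × 0.913283 = 40.7 m.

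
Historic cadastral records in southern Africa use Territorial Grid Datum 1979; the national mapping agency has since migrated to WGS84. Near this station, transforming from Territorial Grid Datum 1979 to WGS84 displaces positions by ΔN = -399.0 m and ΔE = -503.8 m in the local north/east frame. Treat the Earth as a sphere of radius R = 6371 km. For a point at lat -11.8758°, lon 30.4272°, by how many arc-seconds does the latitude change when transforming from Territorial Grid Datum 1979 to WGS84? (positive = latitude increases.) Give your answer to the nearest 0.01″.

Δφ = -12.92″

On a sphere of radius R, 1 rad of latitude = R, so Δφ = ΔN / R = -399.0 / 6371000 = -6.2628e-05 rad = -12.918″.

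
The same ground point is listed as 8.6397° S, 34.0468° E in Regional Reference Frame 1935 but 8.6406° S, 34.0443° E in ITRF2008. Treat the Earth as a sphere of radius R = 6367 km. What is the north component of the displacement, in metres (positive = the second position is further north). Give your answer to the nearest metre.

Δφ = -8.6406° − -8.6397° = -0.0009°; Δλ = 34.0443° − 34.0468° = -0.0025°.
1° along a meridian = πR/180 = 111125 m.
ΔN = Δφ × 111125 = -100.0 m; ΔE = Δλ × 111125 × cos(-8.6397°) = -0.0025 × 111125 × 0.988653 = -274.7 m.

ΔN = -100 m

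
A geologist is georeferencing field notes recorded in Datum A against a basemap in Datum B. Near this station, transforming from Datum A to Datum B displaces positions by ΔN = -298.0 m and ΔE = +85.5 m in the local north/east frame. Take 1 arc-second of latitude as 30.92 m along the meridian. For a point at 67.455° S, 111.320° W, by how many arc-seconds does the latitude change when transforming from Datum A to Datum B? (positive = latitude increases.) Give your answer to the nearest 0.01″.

1″ of latitude = 30.92 m, so Δφ = -298.0 / 30.92 = -9.638″.

Δφ = -9.64″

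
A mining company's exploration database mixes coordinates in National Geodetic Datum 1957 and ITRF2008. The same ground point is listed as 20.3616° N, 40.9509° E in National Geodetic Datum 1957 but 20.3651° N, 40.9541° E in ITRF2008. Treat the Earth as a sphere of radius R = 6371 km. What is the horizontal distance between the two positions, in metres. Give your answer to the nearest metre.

Δφ = 20.3651° − 20.3616° = +0.0035°; Δλ = 40.9541° − 40.9509° = +0.0032°.
1° along a meridian = πR/180 = 111195 m.
ΔN = Δφ × 111195 = 389.2 m; ΔE = Δλ × 111195 × cos(20.3616°) = +0.0032 × 111195 × 0.937515 = 333.6 m.
Distance = √(ΔE² + ΔN²) = √(333.6² + 389.2²) = 512.6 m.

513 m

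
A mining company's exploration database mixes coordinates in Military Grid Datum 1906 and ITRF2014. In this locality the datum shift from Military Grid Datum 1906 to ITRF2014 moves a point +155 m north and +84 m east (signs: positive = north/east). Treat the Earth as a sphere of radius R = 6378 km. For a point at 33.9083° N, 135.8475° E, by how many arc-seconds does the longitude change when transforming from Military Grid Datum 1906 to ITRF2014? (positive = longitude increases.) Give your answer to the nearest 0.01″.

At latitude 33.9083°, cos φ = 0.829931.
One radian of longitude at latitude φ spans R cos φ, so Δλ = ΔE / (R cos φ) = 84.0 / (6378000 × 0.829931) = 1.5869e-05 rad = 3.273″.

Δλ = 3.27″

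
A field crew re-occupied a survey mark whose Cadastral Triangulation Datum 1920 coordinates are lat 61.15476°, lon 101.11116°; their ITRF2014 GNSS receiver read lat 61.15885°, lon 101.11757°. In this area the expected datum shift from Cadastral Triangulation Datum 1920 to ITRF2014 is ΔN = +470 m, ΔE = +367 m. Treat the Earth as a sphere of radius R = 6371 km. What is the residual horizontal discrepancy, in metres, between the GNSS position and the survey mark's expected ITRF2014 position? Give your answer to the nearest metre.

28 m

Observed coordinate differences: Δφ = +0.00409°, Δλ = +0.00641°.
Converting to metres (1° lat = 111195 m, cos φ = 0.482445): observed ΔN = 454.8 m, observed ΔE = 343.9 m.
Subtracting the expected shift leaves a residual of 454.8 − (470) = -15.2 m north and 343.9 − (367) = -23.1 m east.
Residual distance = √((-15.2)² + (-23.1)²) = 27.7 m.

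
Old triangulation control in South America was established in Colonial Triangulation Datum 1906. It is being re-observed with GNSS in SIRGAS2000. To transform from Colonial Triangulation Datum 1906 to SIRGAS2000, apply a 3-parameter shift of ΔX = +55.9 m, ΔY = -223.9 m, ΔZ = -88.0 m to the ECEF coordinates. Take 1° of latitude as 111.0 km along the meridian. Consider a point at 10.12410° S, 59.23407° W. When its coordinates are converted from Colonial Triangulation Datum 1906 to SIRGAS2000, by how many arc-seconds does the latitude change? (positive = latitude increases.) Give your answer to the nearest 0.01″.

sin φ = -0.175781, cos φ = 0.984429, sin λ = -0.859264, cos λ = 0.511532.
North component: ΔN = −sin φ cos λ·ΔX − sin φ sin λ·ΔY + cos φ·ΔZ = −(-0.175781)(0.511532)(55.9) − (-0.175781)(-0.859264)(-223.9) + (0.984429)(-88.0) = -47.79 m.
1° of latitude spans 111000 m, so Δφ = -47.79 / 111000 × 3600 = -1.550″.

Δφ = -1.55″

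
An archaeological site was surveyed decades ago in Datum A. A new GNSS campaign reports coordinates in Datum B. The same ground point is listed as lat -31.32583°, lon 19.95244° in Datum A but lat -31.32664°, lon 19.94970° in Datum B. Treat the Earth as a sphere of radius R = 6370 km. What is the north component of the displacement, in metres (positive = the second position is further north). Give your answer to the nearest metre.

ΔN = -90 m

Δφ = -31.32664° − -31.32583° = -0.00081°; Δλ = 19.94970° − 19.95244° = -0.00274°.
1° along a meridian = πR/180 = 111177 m.
ΔN = Δφ × 111177 = -90.1 m; ΔE = Δλ × 111177 × cos(-31.32583°) = -0.00274 × 111177 × 0.854225 = -260.2 m.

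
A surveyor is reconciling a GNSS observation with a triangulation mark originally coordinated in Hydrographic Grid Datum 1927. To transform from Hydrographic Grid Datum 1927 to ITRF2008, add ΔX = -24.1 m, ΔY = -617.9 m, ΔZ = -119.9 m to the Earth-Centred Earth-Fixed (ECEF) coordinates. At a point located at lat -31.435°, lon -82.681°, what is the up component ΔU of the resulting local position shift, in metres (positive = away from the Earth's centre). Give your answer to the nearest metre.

At φ = -31.435°, λ = -82.681°: sin φ = -0.521531, cos φ = 0.853232, sin λ = -0.991852, cos λ = 0.127394.
ΔU = cos φ cos λ·ΔX + cos φ sin λ·ΔY + sin φ·ΔZ = (0.853232)(0.127394)(-24.1) + (0.853232)(-0.991852)(-617.9) + (-0.521531)(-119.9) = 582.83 m.

ΔU = 583 m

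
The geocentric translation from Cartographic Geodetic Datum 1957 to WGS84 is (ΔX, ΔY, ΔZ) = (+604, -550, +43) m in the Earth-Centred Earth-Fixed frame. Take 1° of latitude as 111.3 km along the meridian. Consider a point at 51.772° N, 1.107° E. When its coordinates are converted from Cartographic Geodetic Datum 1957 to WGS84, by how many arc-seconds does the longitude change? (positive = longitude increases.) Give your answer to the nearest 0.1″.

sin φ = 0.785555, cos φ = 0.618792, sin λ = 0.019320, cos λ = 0.999813.
East component: ΔE = −sin λ·ΔX + cos λ·ΔY = −(0.019320)(604) + (0.999813)(-550) = -561.57 m.
1° of latitude spans 111300 m; at latitude φ, 1° of longitude spans that × cos φ = 68871.6 m, so Δλ = -561.57 / 68871.6 × 3600 = -29.354″.

Δλ = -29.4″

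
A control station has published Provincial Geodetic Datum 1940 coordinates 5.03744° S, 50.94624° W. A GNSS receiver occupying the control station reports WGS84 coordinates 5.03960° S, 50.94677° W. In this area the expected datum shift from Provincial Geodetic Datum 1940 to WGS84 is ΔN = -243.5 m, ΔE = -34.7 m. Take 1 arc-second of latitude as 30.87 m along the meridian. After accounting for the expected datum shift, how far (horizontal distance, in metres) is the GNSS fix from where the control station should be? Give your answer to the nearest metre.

Observed coordinate differences: Δφ = -0.00216°, Δλ = -0.00053°.
Converting to metres (1° lat = 111132 m, cos φ = 0.996138): observed ΔN = -240.0 m, observed ΔE = -58.7 m.
Subtracting the expected shift leaves a residual of -240.0 − (-243.5) = 3.5 m north and -58.7 − (-34.7) = -24.0 m east.
Residual distance = √(3.5² + (-24.0)²) = 24.2 m.

24 m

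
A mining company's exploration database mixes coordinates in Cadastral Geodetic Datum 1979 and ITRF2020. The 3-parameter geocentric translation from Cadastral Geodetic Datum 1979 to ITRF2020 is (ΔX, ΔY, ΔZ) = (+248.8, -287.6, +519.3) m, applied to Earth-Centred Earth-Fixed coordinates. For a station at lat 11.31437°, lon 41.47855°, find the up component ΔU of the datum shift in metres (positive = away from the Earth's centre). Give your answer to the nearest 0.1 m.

ΔU = 97.9 m

At φ = 11.31437°, λ = 41.47855°: sin φ = 0.196192, cos φ = 0.980565, sin λ = 0.662340, cos λ = 0.749204.
ΔU = cos φ cos λ·ΔX + cos φ sin λ·ΔY + sin φ·ΔZ = (0.980565)(0.749204)(248.8) + (0.980565)(0.662340)(-287.6) + (0.196192)(519.3) = 97.87 m.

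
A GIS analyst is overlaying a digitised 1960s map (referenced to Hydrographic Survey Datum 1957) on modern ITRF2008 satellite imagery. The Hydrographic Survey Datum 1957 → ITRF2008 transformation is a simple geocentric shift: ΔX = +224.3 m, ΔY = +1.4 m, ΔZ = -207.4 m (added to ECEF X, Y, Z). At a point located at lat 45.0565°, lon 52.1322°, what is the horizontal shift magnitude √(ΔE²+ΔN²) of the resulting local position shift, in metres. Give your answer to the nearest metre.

At φ = 45.0565°, λ = 52.1322°: sin φ = 0.707804, cos φ = 0.706409, sin λ = 0.789429, cos λ = 0.613842.
ΔE = −sin λ·ΔX + cos λ·ΔY = −(0.789429)·(224.3) + (0.613842)·(1.4) = -176.21 m.
ΔN = −sin φ cos λ·ΔX − sin φ sin λ·ΔY + cos φ·ΔZ = −(0.707804)(0.613842)(224.3) − (0.707804)(0.789429)(1.4) + (0.706409)(-207.4) = -244.75 m.
Horizontal magnitude = √(ΔE² + ΔN²) = √((-176.21)² + (-244.75)²) = 301.58 m.

302 m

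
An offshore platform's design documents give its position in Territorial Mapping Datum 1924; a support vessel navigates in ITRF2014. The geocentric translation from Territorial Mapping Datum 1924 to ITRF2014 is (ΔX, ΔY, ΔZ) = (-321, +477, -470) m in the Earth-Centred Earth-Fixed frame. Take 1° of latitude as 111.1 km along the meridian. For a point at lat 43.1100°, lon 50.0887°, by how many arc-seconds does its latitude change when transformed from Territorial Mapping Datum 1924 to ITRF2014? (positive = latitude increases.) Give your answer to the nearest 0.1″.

sin φ = 0.683401, cos φ = 0.730043, sin λ = 0.767039, cos λ = 0.641601.
North component: ΔN = −sin φ cos λ·ΔX − sin φ sin λ·ΔY + cos φ·ΔZ = −(0.683401)(0.641601)(-321) − (0.683401)(0.767039)(477) + (0.730043)(-470) = -452.41 m.
1° of latitude spans 111100 m, so Δφ = -452.41 / 111100 × 3600 = -14.660″.

Δφ = -14.7″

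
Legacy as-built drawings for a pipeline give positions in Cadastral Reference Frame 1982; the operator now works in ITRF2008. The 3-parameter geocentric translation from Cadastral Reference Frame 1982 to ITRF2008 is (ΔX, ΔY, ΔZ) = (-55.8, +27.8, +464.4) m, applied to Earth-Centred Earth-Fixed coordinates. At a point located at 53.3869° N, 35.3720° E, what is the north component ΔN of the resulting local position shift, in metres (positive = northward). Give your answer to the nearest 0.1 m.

At φ = 53.3869°, λ = 35.3720°: sin φ = 0.802681, cos φ = 0.596408, sin λ = 0.578883, cos λ = 0.815411.
ΔN = −sin φ cos λ·ΔX − sin φ sin λ·ΔY + cos φ·ΔZ = −(0.802681)(0.815411)(-55.8) − (0.802681)(0.578883)(27.8) + (0.596408)(464.4) = 300.58 m.

ΔN = 300.6 m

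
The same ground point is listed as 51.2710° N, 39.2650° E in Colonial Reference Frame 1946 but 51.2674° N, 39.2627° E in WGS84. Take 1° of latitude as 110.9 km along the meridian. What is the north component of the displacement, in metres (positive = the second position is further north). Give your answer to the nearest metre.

Δφ = 51.2674° − 51.2710° = -0.0036°; Δλ = 39.2627° − 39.2650° = -0.0023°.
ΔN = Δφ × 110900 = -399.2 m; ΔE = Δλ × 110900 × cos(51.2710°) = -0.0023 × 110900 × 0.625638 = -159.6 m.

ΔN = -399 m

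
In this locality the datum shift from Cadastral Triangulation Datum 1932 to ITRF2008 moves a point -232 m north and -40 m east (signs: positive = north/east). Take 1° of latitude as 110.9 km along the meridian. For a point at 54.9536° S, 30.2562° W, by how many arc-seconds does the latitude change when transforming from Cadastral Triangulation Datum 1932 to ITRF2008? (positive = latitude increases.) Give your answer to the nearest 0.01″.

Δφ = -7.53″

1° of latitude = 110.9 km, so Δφ = -232.0 / 110900 = -0.0020920° = -7.531″.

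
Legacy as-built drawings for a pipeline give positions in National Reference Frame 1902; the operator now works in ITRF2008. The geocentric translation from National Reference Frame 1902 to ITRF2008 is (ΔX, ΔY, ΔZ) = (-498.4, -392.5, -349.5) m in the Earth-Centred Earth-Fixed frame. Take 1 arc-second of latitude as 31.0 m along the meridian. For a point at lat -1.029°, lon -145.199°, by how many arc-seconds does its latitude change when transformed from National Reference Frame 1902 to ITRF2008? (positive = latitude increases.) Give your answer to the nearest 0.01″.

sin φ = -0.017958, cos φ = 0.999839, sin λ = -0.570728, cos λ = -0.821139.
North component: ΔN = −sin φ cos λ·ΔX − sin φ sin λ·ΔY + cos φ·ΔZ = −(-0.017958)(-0.821139)(-498.4) − (-0.017958)(-0.570728)(-392.5) + (0.999839)(-349.5) = -338.07 m.
1° of latitude spans 3600 × 31.00 = 111600 m, so Δφ = -338.07 / 111600 × 3600 = -10.906″.

Δφ = -10.91″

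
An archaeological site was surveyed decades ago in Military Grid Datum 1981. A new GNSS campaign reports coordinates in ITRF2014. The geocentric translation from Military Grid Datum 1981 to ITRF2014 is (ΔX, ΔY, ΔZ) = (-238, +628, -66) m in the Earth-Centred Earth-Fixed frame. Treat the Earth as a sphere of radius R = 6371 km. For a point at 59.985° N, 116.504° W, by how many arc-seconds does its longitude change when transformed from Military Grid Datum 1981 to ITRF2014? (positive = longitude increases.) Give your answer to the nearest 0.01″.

sin φ = 0.865894, cos φ = 0.500227, sin λ = -0.894903, cos λ = -0.446260.
East component: ΔE = −sin λ·ΔX + cos λ·ΔY = −(-0.894903)(-238) + (-0.446260)(628) = -493.24 m.
1° of latitude spans πR/180 = 111195 m; at latitude φ, 1° of longitude spans that × cos φ = 55622.7 m, so Δλ = -493.24 / 55622.7 × 3600 = -31.923″.

Δλ = -31.92″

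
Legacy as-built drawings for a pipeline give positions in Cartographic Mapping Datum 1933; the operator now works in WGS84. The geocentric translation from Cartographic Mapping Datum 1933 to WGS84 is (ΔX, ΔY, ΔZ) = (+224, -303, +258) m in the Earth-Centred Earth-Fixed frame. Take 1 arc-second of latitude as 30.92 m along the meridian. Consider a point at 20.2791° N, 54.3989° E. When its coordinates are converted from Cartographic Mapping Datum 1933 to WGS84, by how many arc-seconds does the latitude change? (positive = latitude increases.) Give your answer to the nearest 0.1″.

Δφ = 9.1″

sin φ = 0.346594, cos φ = 0.938015, sin λ = 0.813090, cos λ = 0.582139.
North component: ΔN = −sin φ cos λ·ΔX − sin φ sin λ·ΔY + cos φ·ΔZ = −(0.346594)(0.582139)(224) − (0.346594)(0.813090)(-303) + (0.938015)(258) = 282.20 m.
1° of latitude spans 3600 × 30.92 = 111312 m, so Δφ = 282.20 / 111312 × 3600 = 9.127″.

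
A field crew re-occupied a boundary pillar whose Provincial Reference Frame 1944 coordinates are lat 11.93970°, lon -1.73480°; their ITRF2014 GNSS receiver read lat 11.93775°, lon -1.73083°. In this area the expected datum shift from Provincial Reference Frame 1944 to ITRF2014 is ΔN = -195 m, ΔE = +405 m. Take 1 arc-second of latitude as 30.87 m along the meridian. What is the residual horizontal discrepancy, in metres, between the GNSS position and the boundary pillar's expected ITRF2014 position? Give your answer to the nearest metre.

Observed coordinate differences: Δφ = -0.00195°, Δλ = +0.00397°.
Converting to metres (1° lat = 111132 m, cos φ = 0.978366): observed ΔN = -216.7 m, observed ΔE = 431.6 m.
Subtracting the expected shift leaves a residual of -216.7 − (-195) = -21.7 m north and 431.6 − (405) = 26.6 m east.
Residual distance = √((-21.7)² + 26.6²) = 34.4 m.

34 m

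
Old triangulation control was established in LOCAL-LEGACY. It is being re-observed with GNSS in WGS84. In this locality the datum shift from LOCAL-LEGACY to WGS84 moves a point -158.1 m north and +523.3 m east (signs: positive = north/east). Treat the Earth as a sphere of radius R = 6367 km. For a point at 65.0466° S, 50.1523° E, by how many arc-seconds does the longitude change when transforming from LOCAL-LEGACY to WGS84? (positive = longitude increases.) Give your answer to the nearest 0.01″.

At latitude -65.0466°, cos φ = 0.421881.
One radian of longitude at latitude φ spans R cos φ, so Δλ = ΔE / (R cos φ) = 523.3 / (6367000 × 0.421881) = 1.9482e-04 rad = 40.184″.

Δλ = 40.18″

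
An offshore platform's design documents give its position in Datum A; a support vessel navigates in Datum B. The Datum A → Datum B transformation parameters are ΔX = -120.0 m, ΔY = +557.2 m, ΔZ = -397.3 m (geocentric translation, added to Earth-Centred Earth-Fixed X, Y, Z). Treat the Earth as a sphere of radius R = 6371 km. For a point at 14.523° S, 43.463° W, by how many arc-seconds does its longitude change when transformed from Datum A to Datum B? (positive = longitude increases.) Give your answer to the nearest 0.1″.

sin φ = -0.250769, cos φ = 0.968047, sin λ = -0.687886, cos λ = 0.725819.
East component: ΔE = −sin λ·ΔX + cos λ·ΔY = −(-0.687886)(-120.0) + (0.725819)(557.2) = 321.88 m.
1° of latitude spans πR/180 = 111195 m; at latitude φ, 1° of longitude spans that × cos φ = 107641.9 m, so Δλ = 321.88 / 107641.9 × 3600 = 10.765″.

Δλ = 10.8″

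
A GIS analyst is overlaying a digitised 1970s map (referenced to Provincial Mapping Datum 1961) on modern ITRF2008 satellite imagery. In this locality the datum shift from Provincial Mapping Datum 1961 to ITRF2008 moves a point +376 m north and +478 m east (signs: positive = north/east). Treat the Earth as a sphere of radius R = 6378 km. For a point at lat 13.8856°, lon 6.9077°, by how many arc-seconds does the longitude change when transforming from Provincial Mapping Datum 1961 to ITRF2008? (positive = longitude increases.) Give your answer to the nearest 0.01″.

Δλ = 15.92″

At latitude 13.8856°, cos φ = 0.970777.
One radian of longitude at latitude φ spans R cos φ, so Δλ = ΔE / (R cos φ) = 478.0 / (6378000 × 0.970777) = 7.7201e-05 rad = 15.924″.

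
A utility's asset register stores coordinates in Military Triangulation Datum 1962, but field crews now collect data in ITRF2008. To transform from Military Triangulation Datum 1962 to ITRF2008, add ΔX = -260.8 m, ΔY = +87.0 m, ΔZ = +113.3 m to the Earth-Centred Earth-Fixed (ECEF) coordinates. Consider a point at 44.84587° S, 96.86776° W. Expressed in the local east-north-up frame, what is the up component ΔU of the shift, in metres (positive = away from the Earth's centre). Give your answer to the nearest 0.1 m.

ΔU = -119.0 m

At φ = -44.84587°, λ = -96.86776°: sin φ = -0.705202, cos φ = 0.709006, sin λ = -0.992825, cos λ = -0.119578.
ΔU = cos φ cos λ·ΔX + cos φ sin λ·ΔY + sin φ·ΔZ = (0.709006)(-0.119578)(-260.8) + (0.709006)(-0.992825)(87.0) + (-0.705202)(113.3) = -119.03 m.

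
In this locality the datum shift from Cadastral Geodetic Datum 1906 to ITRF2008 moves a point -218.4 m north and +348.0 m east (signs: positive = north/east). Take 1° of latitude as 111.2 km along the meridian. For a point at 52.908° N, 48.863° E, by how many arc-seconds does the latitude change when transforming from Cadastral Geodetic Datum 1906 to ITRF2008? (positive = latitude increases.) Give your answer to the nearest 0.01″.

Δφ = -7.07″

1° of latitude = 111.2 km, so Δφ = -218.4 / 111200 = -0.0019640° = -7.071″.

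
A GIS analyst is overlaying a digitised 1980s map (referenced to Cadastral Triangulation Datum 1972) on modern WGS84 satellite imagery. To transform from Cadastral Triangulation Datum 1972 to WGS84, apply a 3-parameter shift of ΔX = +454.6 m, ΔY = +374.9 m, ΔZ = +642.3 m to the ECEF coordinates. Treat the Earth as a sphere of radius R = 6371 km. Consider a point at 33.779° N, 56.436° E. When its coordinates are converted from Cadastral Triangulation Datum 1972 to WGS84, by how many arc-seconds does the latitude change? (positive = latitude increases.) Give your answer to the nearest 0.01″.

Δφ = 7.14″

sin φ = 0.555991, cos φ = 0.831188, sin λ = 0.833269, cos λ = 0.552868.
North component: ΔN = −sin φ cos λ·ΔX − sin φ sin λ·ΔY + cos φ·ΔZ = −(0.555991)(0.552868)(454.6) − (0.555991)(0.833269)(374.9) + (0.831188)(642.3) = 220.45 m.
1° of latitude spans πR/180 = 111195 m, so Δφ = 220.45 / 111195 × 3600 = 7.137″.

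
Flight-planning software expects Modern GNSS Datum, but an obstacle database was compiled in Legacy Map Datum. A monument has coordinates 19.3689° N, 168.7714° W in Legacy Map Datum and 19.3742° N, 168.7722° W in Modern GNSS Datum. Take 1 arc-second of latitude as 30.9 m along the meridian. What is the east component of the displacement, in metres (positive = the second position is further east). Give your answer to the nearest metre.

ΔE = -84 m

Δφ = 19.3742° − 19.3689° = +0.0053°; Δλ = -168.7722° − -168.7714° = -0.0008°.
1° of latitude = 3600 × 30.90 = 111240 m.
ΔN = Δφ × 111240 = 589.6 m; ΔE = Δλ × 111240 × cos(19.3689°) = -0.0008 × 111240 × 0.943403 = -84.0 m.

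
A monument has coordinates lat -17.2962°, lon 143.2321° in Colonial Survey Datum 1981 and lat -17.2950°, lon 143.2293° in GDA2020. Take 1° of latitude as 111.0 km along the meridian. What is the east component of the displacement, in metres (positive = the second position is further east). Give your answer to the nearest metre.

ΔE = -297 m

Δφ = -17.2950° − -17.2962° = +0.0012°; Δλ = 143.2293° − 143.2321° = -0.0028°.
ΔN = Δφ × 111000 = 133.2 m; ΔE = Δλ × 111000 × cos(-17.2962°) = -0.0028 × 111000 × 0.954781 = -296.7 m.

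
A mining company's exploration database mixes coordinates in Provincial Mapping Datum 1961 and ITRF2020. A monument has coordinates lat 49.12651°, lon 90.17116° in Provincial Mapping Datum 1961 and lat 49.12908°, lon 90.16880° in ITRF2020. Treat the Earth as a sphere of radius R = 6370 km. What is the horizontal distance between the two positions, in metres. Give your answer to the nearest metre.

Δφ = 49.12908° − 49.12651° = +0.00257°; Δλ = 90.16880° − 90.17116° = -0.00236°.
1° along a meridian = πR/180 = 111177 m.
ΔN = Δφ × 111177 = 285.7 m; ΔE = Δλ × 111177 × cos(49.12651°) = -0.00236 × 111177 × 0.654391 = -171.7 m.
Distance = √(ΔE² + ΔN²) = √((-171.7)² + 285.7²) = 333.3 m.

333 m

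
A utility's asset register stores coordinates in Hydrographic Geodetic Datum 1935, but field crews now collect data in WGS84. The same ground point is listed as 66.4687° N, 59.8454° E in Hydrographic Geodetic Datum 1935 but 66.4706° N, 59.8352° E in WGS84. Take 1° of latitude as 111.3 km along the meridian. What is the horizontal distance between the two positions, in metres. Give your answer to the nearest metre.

500 m

Δφ = 66.4706° − 66.4687° = +0.0019°; Δλ = 59.8352° − 59.8454° = -0.0102°.
ΔN = Δφ × 111300 = 211.5 m; ΔE = Δλ × 111300 × cos(66.4687°) = -0.0102 × 111300 × 0.399250 = -453.3 m.
Distance = √(ΔE² + ΔN²) = √((-453.3)² + 211.5²) = 500.2 m.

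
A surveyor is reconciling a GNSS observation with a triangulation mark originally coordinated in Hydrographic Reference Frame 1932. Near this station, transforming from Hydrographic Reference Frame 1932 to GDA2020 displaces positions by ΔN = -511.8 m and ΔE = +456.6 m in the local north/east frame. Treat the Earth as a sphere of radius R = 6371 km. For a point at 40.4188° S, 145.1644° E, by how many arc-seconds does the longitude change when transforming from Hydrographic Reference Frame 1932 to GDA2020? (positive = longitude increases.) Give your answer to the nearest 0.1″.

Δλ = 19.4″

At latitude -40.4188°, cos φ = 0.761326.
One radian of longitude at latitude φ spans R cos φ, so Δλ = ΔE / (R cos φ) = 456.6 / (6371000 × 0.761326) = 9.4136e-05 rad = 19.417″.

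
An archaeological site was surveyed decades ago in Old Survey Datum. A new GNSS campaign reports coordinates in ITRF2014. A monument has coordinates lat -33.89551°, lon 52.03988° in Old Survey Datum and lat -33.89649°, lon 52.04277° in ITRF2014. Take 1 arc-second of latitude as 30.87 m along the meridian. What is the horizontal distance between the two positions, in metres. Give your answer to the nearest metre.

Δφ = -33.89649° − -33.89551° = -0.00098°; Δλ = 52.04277° − 52.03988° = +0.00289°.
1° of latitude = 3600 × 30.87 = 111132 m.
ΔN = Δφ × 111132 = -108.9 m; ΔE = Δλ × 111132 × cos(-33.89551°) = +0.00289 × 111132 × 0.830056 = 266.6 m.
Distance = √(ΔE² + ΔN²) = √(266.6² + (-108.9)²) = 288.0 m.

288 m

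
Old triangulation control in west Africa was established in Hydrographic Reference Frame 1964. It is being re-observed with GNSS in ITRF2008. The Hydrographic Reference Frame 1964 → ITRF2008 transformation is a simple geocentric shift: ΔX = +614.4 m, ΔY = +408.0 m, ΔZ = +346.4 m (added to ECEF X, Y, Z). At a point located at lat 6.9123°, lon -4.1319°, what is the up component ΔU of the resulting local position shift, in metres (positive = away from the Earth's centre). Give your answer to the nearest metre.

ΔU = 621 m

At φ = 6.9123°, λ = -4.1319°: sin φ = 0.120350, cos φ = 0.992732, sin λ = -0.072053, cos λ = 0.997401.
ΔU = cos φ cos λ·ΔX + cos φ sin λ·ΔY + sin φ·ΔZ = (0.992732)(0.997401)(614.4) + (0.992732)(-0.072053)(408.0) + (0.120350)(346.4) = 620.85 m.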